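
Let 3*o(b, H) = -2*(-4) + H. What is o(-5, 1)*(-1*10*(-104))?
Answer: 3120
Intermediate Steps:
o(b, H) = 8/3 + H/3 (o(b, H) = (-2*(-4) + H)/3 = (8 + H)/3 = 8/3 + H/3)
o(-5, 1)*(-1*10*(-104)) = (8/3 + (1/3)*1)*(-1*10*(-104)) = (8/3 + 1/3)*(-10*(-104)) = 3*1040 = 3120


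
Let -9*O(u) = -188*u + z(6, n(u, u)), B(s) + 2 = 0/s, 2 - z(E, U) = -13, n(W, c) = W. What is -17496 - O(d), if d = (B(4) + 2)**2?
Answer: -52483/3 ≈ -17494.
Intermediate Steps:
z(E, U) = 15 (z(E, U) = 2 - 1*(-13) = 2 + 13 = 15)
B(s) = -2 (B(s) = -2 + 0/s = -2 + 0 = -2)
d = 0 (d = (-2 + 2)**2 = 0**2 = 0)
O(u) = -5/3 + 188*u/9 (O(u) = -(-188*u + 15)/9 = -(15 - 188*u)/9 = -5/3 + 188*u/9)
-17496 - O(d) = -17496 - (-5/3 + (188/9)*0) = -17496 - (-5/3 + 0) = -17496 - 1*(-5/3) = -17496 + 5/3 = -52483/3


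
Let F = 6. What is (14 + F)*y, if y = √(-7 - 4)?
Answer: 20*I*√11 ≈ 66.333*I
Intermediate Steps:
y = I*√11 (y = √(-11) = I*√11 ≈ 3.3166*I)
(14 + F)*y = (14 + 6)*(I*√11) = 20*(I*√11) = 20*I*√11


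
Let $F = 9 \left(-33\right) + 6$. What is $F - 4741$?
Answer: $-5032$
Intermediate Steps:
$F = -291$ ($F = -297 + 6 = -291$)
$F - 4741 = -291 - 4741 = -5032$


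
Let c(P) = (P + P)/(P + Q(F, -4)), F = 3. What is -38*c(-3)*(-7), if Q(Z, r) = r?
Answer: 228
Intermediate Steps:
c(P) = 2*P/(-4 + P) (c(P) = (P + P)/(P - 4) = (2*P)/(-4 + P) = 2*P/(-4 + P))
-38*c(-3)*(-7) = -76*(-3)/(-4 - 3)*(-7) = -76*(-3)/(-7)*(-7) = -76*(-3)*(-1)/7*(-7) = -38*6/7*(-7) = -228/7*(-7) = 228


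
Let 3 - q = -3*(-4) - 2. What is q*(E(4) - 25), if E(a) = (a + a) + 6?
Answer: 77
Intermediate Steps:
E(a) = 6 + 2*a (E(a) = 2*a + 6 = 6 + 2*a)
q = -7 (q = 3 - (-3*(-4) - 2) = 3 - (12 - 2) = 3 - 1*10 = 3 - 10 = -7)
q*(E(4) - 25) = -7*((6 + 2*4) - 25) = -7*((6 + 8) - 25) = -7*(14 - 25) = -7*(-11) = 77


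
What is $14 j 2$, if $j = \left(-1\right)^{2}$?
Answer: $28$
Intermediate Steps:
$j = 1$
$14 j 2 = 14 \cdot 1 \cdot 2 = 14 \cdot 2 = 28$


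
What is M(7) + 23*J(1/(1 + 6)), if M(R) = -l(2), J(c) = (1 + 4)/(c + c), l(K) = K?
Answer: 801/2 ≈ 400.50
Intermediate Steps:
J(c) = 5/(2*c) (J(c) = 5/((2*c)) = 5*(1/(2*c)) = 5/(2*c))
M(R) = -2 (M(R) = -1*2 = -2)
M(7) + 23*J(1/(1 + 6)) = -2 + 23*(5/(2*(1/(1 + 6)))) = -2 + 23*(5/(2*(1/7))) = -2 + 23*(5/(2*(⅐))) = -2 + 23*((5/2)*7) = -2 + 23*(35/2) = -2 + 805/2 = 801/2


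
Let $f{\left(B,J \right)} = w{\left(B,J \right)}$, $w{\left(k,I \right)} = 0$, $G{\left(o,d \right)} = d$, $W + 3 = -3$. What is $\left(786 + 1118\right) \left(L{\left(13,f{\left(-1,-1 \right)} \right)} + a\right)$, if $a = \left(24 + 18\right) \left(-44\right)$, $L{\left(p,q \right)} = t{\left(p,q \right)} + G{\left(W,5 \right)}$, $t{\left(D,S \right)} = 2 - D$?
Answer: $-3530016$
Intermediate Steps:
$W = -6$ ($W = -3 - 3 = -6$)
$f{\left(B,J \right)} = 0$
$L{\left(p,q \right)} = 7 - p$ ($L{\left(p,q \right)} = \left(2 - p\right) + 5 = 7 - p$)
$a = -1848$ ($a = 42 \left(-44\right) = -1848$)
$\left(786 + 1118\right) \left(L{\left(13,f{\left(-1,-1 \right)} \right)} + a\right) = \left(786 + 1118\right) \left(\left(7 - 13\right) - 1848\right) = 1904 \left(\left(7 - 13\right) - 1848\right) = 1904 \left(-6 - 1848\right) = 1904 \left(-1854\right) = -3530016$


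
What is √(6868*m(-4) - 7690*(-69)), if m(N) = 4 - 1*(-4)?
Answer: √585554 ≈ 765.21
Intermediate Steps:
m(N) = 8 (m(N) = 4 + 4 = 8)
√(6868*m(-4) - 7690*(-69)) = √(6868*8 - 7690*(-69)) = √(54944 + 530610) = √585554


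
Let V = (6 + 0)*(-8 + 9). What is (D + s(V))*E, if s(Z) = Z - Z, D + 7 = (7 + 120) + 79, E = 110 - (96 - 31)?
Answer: 8955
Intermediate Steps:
V = 6 (V = 6*1 = 6)
E = 45 (E = 110 - 1*65 = 110 - 65 = 45)
D = 199 (D = -7 + ((7 + 120) + 79) = -7 + (127 + 79) = -7 + 206 = 199)
s(Z) = 0
(D + s(V))*E = (199 + 0)*45 = 199*45 = 8955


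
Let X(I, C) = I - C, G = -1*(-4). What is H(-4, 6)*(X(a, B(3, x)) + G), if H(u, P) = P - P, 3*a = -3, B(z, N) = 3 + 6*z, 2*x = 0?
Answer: 0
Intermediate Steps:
x = 0 (x = (1/2)*0 = 0)
G = 4
a = -1 (a = (1/3)*(-3) = -1)
H(u, P) = 0
H(-4, 6)*(X(a, B(3, x)) + G) = 0*((-1 - (3 + 6*3)) + 4) = 0*((-1 - (3 + 18)) + 4) = 0*((-1 - 1*21) + 4) = 0*((-1 - 21) + 4) = 0*(-22 + 4) = 0*(-18) = 0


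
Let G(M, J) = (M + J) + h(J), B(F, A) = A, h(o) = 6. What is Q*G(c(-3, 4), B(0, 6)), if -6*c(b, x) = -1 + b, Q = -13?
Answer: -494/3 ≈ -164.67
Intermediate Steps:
c(b, x) = ⅙ - b/6 (c(b, x) = -(-1 + b)/6 = ⅙ - b/6)
G(M, J) = 6 + J + M (G(M, J) = (M + J) + 6 = (J + M) + 6 = 6 + J + M)
Q*G(c(-3, 4), B(0, 6)) = -13*(6 + 6 + (⅙ - ⅙*(-3))) = -13*(6 + 6 + (⅙ + ½)) = -13*(6 + 6 + ⅔) = -13*38/3 = -494/3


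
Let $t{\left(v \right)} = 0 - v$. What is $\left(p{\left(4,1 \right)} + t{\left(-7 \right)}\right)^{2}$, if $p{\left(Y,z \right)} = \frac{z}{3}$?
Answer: $\frac{484}{9} \approx 53.778$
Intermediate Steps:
$p{\left(Y,z \right)} = \frac{z}{3}$ ($p{\left(Y,z \right)} = z \frac{1}{3} = \frac{z}{3}$)
$t{\left(v \right)} = - v$
$\left(p{\left(4,1 \right)} + t{\left(-7 \right)}\right)^{2} = \left(\frac{1}{3} \cdot 1 - -7\right)^{2} = \left(\frac{1}{3} + 7\right)^{2} = \left(\frac{22}{3}\right)^{2} = \frac{484}{9}$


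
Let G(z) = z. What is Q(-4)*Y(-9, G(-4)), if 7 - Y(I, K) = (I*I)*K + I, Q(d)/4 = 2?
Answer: 2720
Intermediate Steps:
Q(d) = 8 (Q(d) = 4*2 = 8)
Y(I, K) = 7 - I - K*I**2 (Y(I, K) = 7 - ((I*I)*K + I) = 7 - (I**2*K + I) = 7 - (K*I**2 + I) = 7 - (I + K*I**2) = 7 + (-I - K*I**2) = 7 - I - K*I**2)
Q(-4)*Y(-9, G(-4)) = 8*(7 - 1*(-9) - 1*(-4)*(-9)**2) = 8*(7 + 9 - 1*(-4)*81) = 8*(7 + 9 + 324) = 8*340 = 2720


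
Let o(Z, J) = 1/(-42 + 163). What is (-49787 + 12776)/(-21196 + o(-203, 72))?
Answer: 1492777/854905 ≈ 1.7461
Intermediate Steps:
o(Z, J) = 1/121
(-49787 + 12776)/(-21196 + o(-203, 72)) = (-49787 + 12776)/(-21196 + 1/121) = -37011/(-2564715/121) = -37011*(-121/2564715) = 1492777/854905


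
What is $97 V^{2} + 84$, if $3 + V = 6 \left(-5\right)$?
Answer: $105717$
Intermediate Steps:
$V = -33$ ($V = -3 + 6 \left(-5\right) = -3 - 30 = -33$)
$97 V^{2} + 84 = 97 \left(-33\right)^{2} + 84 = 97 \cdot 1089 + 84 = 105633 + 84 = 105717$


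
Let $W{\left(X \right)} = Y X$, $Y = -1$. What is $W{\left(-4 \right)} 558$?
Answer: $2232$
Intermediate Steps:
$W{\left(X \right)} = - X$
$W{\left(-4 \right)} 558 = \left(-1\right) \left(-4\right) 558 = 4 \cdot 558 = 2232$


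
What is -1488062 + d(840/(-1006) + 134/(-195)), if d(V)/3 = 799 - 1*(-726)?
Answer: -1483487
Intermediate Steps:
d(V) = 4575 (d(V) = 3*(799 - 1*(-726)) = 3*(799 + 726) = 3*1525 = 4575)
-1488062 + d(840/(-1006) + 134/(-195)) = -1488062 + 4575 = -1483487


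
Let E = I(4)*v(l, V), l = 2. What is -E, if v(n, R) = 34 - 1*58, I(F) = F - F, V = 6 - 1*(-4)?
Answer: 0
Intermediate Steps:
V = 10 (V = 6 + 4 = 10)
I(F) = 0
v(n, R) = -24 (v(n, R) = 34 - 58 = -24)
E = 0 (E = 0*(-24) = 0)
-E = -1*0 = 0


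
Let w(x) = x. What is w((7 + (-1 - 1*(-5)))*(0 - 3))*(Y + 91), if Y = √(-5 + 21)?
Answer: -3135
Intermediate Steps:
Y = 4 (Y = √16 = 4)
w((7 + (-1 - 1*(-5)))*(0 - 3))*(Y + 91) = ((7 + (-1 - 1*(-5)))*(0 - 3))*(4 + 91) = ((7 + (-1 + 5))*(-3))*95 = ((7 + 4)*(-3))*95 = (11*(-3))*95 = -33*95 = -3135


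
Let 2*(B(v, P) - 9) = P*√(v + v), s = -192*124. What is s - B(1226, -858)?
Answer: -23817 + 858*√613 ≈ -2573.9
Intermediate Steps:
s = -23808
B(v, P) = 9 + P*√2*√v/2 (B(v, P) = 9 + (P*√(v + v))/2 = 9 + (P*√(2*v))/2 = 9 + (P*(√2*√v))/2 = 9 + (P*√2*√v)/2 = 9 + P*√2*√v/2)
s - B(1226, -858) = -23808 - (9 + (½)*(-858)*√2*√1226) = -23808 - (9 - 858*√613) = -23808 + (-9 + 858*√613) = -23817 + 858*√613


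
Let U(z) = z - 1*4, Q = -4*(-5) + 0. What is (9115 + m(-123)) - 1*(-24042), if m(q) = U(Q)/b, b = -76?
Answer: 629979/19 ≈ 33157.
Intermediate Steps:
Q = 20 (Q = 20 + 0 = 20)
U(z) = -4 + z (U(z) = z - 4 = -4 + z)
m(q) = -4/19 (m(q) = (-4 + 20)/(-76) = 16*(-1/76) = -4/19)
(9115 + m(-123)) - 1*(-24042) = (9115 - 4/19) - 1*(-24042) = 173181/19 + 24042 = 629979/19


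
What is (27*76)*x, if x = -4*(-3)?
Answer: 24624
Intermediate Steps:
x = 12
(27*76)*x = (27*76)*12 = 2052*12 = 24624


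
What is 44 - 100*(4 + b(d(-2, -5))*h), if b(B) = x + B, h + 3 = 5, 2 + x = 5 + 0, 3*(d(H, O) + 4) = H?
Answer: -68/3 ≈ -22.667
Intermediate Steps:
d(H, O) = -4 + H/3
x = 3 (x = -2 + (5 + 0) = -2 + 5 = 3)
h = 2 (h = -3 + 5 = 2)
b(B) = 3 + B
44 - 100*(4 + b(d(-2, -5))*h) = 44 - 100*(4 + (3 + (-4 + (⅓)*(-2)))*2) = 44 - 100*(4 + (3 + (-4 - ⅔))*2) = 44 - 100*(4 + (3 - 14/3)*2) = 44 - 100*(4 - 5/3*2) = 44 - 100*(4 - 10/3) = 44 - 100*⅔ = 44 - 200/3 = -68/3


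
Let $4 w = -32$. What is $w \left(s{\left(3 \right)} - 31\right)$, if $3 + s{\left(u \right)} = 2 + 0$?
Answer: $256$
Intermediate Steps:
$w = -8$ ($w = \frac{1}{4} \left(-32\right) = -8$)
$s{\left(u \right)} = -1$ ($s{\left(u \right)} = -3 + \left(2 + 0\right) = -3 + 2 = -1$)
$w \left(s{\left(3 \right)} - 31\right) = - 8 \left(-1 - 31\right) = \left(-8\right) \left(-32\right) = 256$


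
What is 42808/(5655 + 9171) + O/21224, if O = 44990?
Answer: 8038667/1605444 ≈ 5.0071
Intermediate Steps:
42808/(5655 + 9171) + O/21224 = 42808/(5655 + 9171) + 44990/21224 = 42808/14826 + 44990*(1/21224) = 42808*(1/14826) + 22495/10612 = 21404/7413 + 22495/10612 = 8038667/1605444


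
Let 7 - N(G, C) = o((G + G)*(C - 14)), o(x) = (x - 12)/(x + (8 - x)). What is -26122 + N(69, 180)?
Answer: -28977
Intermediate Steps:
o(x) = -3/2 + x/8 (o(x) = (-12 + x)/8 = (-12 + x)*(⅛) = -3/2 + x/8)
N(G, C) = 17/2 - G*(-14 + C)/4 (N(G, C) = 7 - (-3/2 + ((G + G)*(C - 14))/8) = 7 - (-3/2 + ((2*G)*(-14 + C))/8) = 7 - (-3/2 + (2*G*(-14 + C))/8) = 7 - (-3/2 + G*(-14 + C)/4) = 7 + (3/2 - G*(-14 + C)/4) = 17/2 - G*(-14 + C)/4)
-26122 + N(69, 180) = -26122 + (17/2 - ¼*69*(-14 + 180)) = -26122 + (17/2 - ¼*69*166) = -26122 + (17/2 - 5727/2) = -26122 - 2855 = -28977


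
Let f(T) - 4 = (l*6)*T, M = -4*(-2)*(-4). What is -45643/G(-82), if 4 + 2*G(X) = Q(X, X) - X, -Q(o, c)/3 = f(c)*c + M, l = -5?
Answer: -45643/303159 ≈ -0.15056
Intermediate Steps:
M = -32 (M = 8*(-4) = -32)
f(T) = 4 - 30*T (f(T) = 4 + (-5*6)*T = 4 - 30*T)
Q(o, c) = 96 - 3*c*(4 - 30*c) (Q(o, c) = -3*((4 - 30*c)*c - 32) = -3*(c*(4 - 30*c) - 32) = -3*(-32 + c*(4 - 30*c)) = 96 - 3*c*(4 - 30*c))
G(X) = 46 - X/2 + 3*X*(-2 + 15*X) (G(X) = -2 + ((96 + 6*X*(-2 + 15*X)) - X)/2 = -2 + (96 - X + 6*X*(-2 + 15*X))/2 = -2 + (48 - X/2 + 3*X*(-2 + 15*X)) = 46 - X/2 + 3*X*(-2 + 15*X))
-45643/G(-82) = -45643/(46 + 45*(-82)**2 - 13/2*(-82)) = -45643/(46 + 45*6724 + 533) = -45643/(46 + 302580 + 533) = -45643/303159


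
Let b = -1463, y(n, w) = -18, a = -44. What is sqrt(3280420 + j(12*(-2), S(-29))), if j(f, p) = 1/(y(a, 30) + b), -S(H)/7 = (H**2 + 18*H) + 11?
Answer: sqrt(7195145290139)/1481 ≈ 1811.2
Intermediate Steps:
S(H) = -77 - 126*H - 7*H**2 (S(H) = -7*((H**2 + 18*H) + 11) = -7*(11 + H**2 + 18*H) = -77 - 126*H - 7*H**2)
j(f, p) = -1/1481 (j(f, p) = 1/(-18 - 1463) = 1/(-1481) = -1/1481)
sqrt(3280420 + j(12*(-2), S(-29))) = sqrt(3280420 - 1/1481) = sqrt(4858302019/1481) = sqrt(7195145290139)/1481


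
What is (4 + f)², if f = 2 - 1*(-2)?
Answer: 64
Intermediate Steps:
f = 4 (f = 2 + 2 = 4)
(4 + f)² = (4 + 4)² = 8² = 64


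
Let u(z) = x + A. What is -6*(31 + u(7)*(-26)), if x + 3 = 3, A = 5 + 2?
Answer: 906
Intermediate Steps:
A = 7
x = 0 (x = -3 + 3 = 0)
u(z) = 7 (u(z) = 0 + 7 = 7)
-6*(31 + u(7)*(-26)) = -6*(31 + 7*(-26)) = -6*(31 - 182) = -6*(-151) = 906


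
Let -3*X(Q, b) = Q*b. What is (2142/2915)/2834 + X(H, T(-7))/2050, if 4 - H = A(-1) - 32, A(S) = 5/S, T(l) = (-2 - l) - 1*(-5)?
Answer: -822898/12391665 ≈ -0.066407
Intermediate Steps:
T(l) = 3 - l (T(l) = (-2 - l) + 5 = 3 - l)
H = 41 (H = 4 - (5/(-1) - 32) = 4 - (5*(-1) - 32) = 4 - (-5 - 32) = 4 - 1*(-37) = 4 + 37 = 41)
X(Q, b) = -Q*b/3
(2142/2915)/2834 + X(H, T(-7))/2050 = (2142/2915)/2834 - 1/3*41*(3 - 1*(-7))/2050 = (2142*(1/2915))*(1/2834) - 1/3*41*(3 + 7)*(1/2050) = (2142/2915)*(1/2834) - 1/3*41*10*(1/2050) = 1071/4130555 - 410/3*1/2050 = 1071/4130555 - 1/15 = -822898/12391665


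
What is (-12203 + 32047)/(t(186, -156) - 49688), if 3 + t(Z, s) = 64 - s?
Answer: -19844/49471 ≈ -0.40112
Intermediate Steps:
t(Z, s) = 61 - s (t(Z, s) = -3 + (64 - s) = 61 - s)
(-12203 + 32047)/(t(186, -156) - 49688) = (-12203 + 32047)/((61 - 1*(-156)) - 49688) = 19844/((61 + 156) - 49688) = 19844/(217 - 49688) = 19844/(-49471) = 19844*(-1/49471) = -19844/49471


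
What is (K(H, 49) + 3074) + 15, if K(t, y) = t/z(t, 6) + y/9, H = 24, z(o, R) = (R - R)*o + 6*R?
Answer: 27856/9 ≈ 3095.1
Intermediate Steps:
z(o, R) = 6*R (z(o, R) = 0*o + 6*R = 0 + 6*R = 6*R)
K(t, y) = y/9 + t/36 (K(t, y) = t/((6*6)) + y/9 = t/36 + y*(1/9) = t*(1/36) + y/9 = t/36 + y/9 = y/9 + t/36)
(K(H, 49) + 3074) + 15 = (((1/9)*49 + (1/36)*24) + 3074) + 15 = ((49/9 + 2/3) + 3074) + 15 = (55/9 + 3074) + 15 = 27721/9 + 15 = 27856/9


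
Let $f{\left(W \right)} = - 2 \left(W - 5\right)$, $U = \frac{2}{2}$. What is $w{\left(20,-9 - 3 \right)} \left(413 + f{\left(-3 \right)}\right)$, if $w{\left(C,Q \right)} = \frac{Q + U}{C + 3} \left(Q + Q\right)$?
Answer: $\frac{113256}{23} \approx 4924.2$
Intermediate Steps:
$U = 1$ ($U = 2 \cdot \frac{1}{2} = 1$)
$f{\left(W \right)} = 10 - 2 W$ ($f{\left(W \right)} = - 2 \left(-5 + W\right) = 10 - 2 W$)
$w{\left(C,Q \right)} = \frac{2 Q \left(1 + Q\right)}{3 + C}$ ($w{\left(C,Q \right)} = \frac{Q + 1}{C + 3} \left(Q + Q\right) = \frac{1 + Q}{3 + C} 2 Q = \frac{2 Q \left(1 + Q\right)}{3 + C}$)
$w{\left(20,-9 - 3 \right)} \left(413 + f{\left(-3 \right)}\right) = \frac{2 \left(-9 - 3\right) \left(1 - 12\right)}{3 + 20} \left(413 + \left(10 - -6\right)\right) = 2 \left(-12\right) \frac{1}{23} \left(1 - 12\right) \left(413 + \left(10 + 6\right)\right) = 2 \left(-12\right) \frac{1}{23} \left(-11\right) \left(413 + 16\right) = \frac{264}{23} \cdot 429 = \frac{113256}{23}$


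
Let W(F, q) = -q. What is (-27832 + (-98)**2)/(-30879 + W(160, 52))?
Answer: 18228/30931 ≈ 0.58931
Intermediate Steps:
(-27832 + (-98)**2)/(-30879 + W(160, 52)) = (-27832 + (-98)**2)/(-30879 - 1*52) = (-27832 + 9604)/(-30879 - 52) = -18228/(-30931) = -18228*(-1/30931) = 18228/30931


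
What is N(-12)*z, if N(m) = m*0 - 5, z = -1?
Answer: 5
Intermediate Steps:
N(m) = -5 (N(m) = 0 - 5 = -5)
N(-12)*z = -5*(-1) = 5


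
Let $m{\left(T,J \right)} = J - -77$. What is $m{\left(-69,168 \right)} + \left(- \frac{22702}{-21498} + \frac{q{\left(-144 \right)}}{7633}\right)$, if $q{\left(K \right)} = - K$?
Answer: $\frac{20189733704}{82047117} \approx 246.07$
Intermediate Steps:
$m{\left(T,J \right)} = 77 + J$ ($m{\left(T,J \right)} = J + 77 = 77 + J$)
$m{\left(-69,168 \right)} + \left(- \frac{22702}{-21498} + \frac{q{\left(-144 \right)}}{7633}\right) = \left(77 + 168\right) + \left(- \frac{22702}{-21498} + \frac{\left(-1\right) \left(-144\right)}{7633}\right) = 245 + \left(\left(-22702\right) \left(- \frac{1}{21498}\right) + 144 \cdot \frac{1}{7633}\right) = 245 + \left(\frac{11351}{10749} + \frac{144}{7633}\right) = 245 + \frac{88190039}{82047117} = \frac{20189733704}{82047117}$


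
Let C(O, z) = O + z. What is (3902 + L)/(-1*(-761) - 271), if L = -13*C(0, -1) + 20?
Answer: 787/98 ≈ 8.0306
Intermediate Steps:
L = 33 (L = -13*(0 - 1) + 20 = -13*(-1) + 20 = 13 + 20 = 33)
(3902 + L)/(-1*(-761) - 271) = (3902 + 33)/(-1*(-761) - 271) = 3935/(761 - 271) = 3935/490 = 3935*(1/490) = 787/98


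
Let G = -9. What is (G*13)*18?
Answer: -2106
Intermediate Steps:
(G*13)*18 = -9*13*18 = -117*18 = -2106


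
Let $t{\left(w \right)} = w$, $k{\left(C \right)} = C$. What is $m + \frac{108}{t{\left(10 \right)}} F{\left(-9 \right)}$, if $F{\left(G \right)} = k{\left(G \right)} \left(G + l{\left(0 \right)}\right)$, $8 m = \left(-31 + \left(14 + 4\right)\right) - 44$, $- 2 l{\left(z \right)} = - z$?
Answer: $\frac{34707}{40} \approx 867.67$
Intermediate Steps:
$l{\left(z \right)} = \frac{z}{2}$ ($l{\left(z \right)} = - \frac{\left(-1\right) z}{2} = \frac{z}{2}$)
$m = - \frac{57}{8}$ ($m = \frac{\left(-31 + \left(14 + 4\right)\right) - 44}{8} = \frac{\left(-31 + 18\right) - 44}{8} = \frac{-13 - 44}{8} = \frac{1}{8} \left(-57\right) = - \frac{57}{8} \approx -7.125$)
$F{\left(G \right)} = G^{2}$ ($F{\left(G \right)} = G \left(G + \frac{1}{2} \cdot 0\right) = G \left(G + 0\right) = G G = G^{2}$)
$m + \frac{108}{t{\left(10 \right)}} F{\left(-9 \right)} = - \frac{57}{8} + \frac{108}{10} \left(-9\right)^{2} = - \frac{57}{8} + 108 \cdot \frac{1}{10} \cdot 81 = - \frac{57}{8} + \frac{54}{5} \cdot 81 = - \frac{57}{8} + \frac{4374}{5} = \frac{34707}{40}$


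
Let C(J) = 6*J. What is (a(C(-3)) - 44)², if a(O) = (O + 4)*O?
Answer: 43264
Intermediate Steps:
a(O) = O*(4 + O) (a(O) = (4 + O)*O = O*(4 + O))
(a(C(-3)) - 44)² = ((6*(-3))*(4 + 6*(-3)) - 44)² = (-18*(4 - 18) - 44)² = (-18*(-14) - 44)² = (252 - 44)² = 208² = 43264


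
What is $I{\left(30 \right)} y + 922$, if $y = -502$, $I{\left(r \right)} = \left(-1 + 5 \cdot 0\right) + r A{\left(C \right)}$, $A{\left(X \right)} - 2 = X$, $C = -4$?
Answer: $31544$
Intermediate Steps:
$A{\left(X \right)} = 2 + X$
$I{\left(r \right)} = -1 - 2 r$ ($I{\left(r \right)} = \left(-1 + 5 \cdot 0\right) + r \left(2 - 4\right) = \left(-1 + 0\right) + r \left(-2\right) = -1 - 2 r$)
$I{\left(30 \right)} y + 922 = \left(-1 - 60\right) \left(-502\right) + 922 = \left(-61\right) \left(-502\right) + 922 = 30622 + 922 = 31544$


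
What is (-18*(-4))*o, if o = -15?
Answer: -1080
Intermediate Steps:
(-18*(-4))*o = -18*(-4)*(-15) = 72*(-15) = -1080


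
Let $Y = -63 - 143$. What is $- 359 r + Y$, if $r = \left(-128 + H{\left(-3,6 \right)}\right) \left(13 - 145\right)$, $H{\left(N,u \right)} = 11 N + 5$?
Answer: $-7392734$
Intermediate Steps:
$H{\left(N,u \right)} = 5 + 11 N$
$Y = -206$ ($Y = -63 - 143 = -206$)
$r = 20592$ ($r = \left(-128 + \left(5 + 11 \left(-3\right)\right)\right) \left(13 - 145\right) = \left(-128 + \left(5 - 33\right)\right) \left(-132\right) = \left(-128 - 28\right) \left(-132\right) = \left(-156\right) \left(-132\right) = 20592$)
$- 359 r + Y = \left(-359\right) 20592 - 206 = -7392528 - 206 = -7392734$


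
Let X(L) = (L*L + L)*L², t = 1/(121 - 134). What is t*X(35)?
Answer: -1543500/13 ≈ -1.1873e+5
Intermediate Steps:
t = -1/13 (t = 1/(-13) = -1/13 ≈ -0.076923)
X(L) = L²*(L + L²) (X(L) = (L² + L)*L² = (L + L²)*L² = L²*(L + L²))
t*X(35) = -35³*(1 + 35)/13 = -42875*36/13 = -1/13*1543500 = -1543500/13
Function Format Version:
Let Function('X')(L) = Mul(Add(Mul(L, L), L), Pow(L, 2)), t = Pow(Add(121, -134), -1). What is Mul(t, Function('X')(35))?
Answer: Rational(-1543500, 13) ≈ -1.1873e+5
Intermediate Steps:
t = Rational(-1, 13) (t = Pow(-13, -1) = Rational(-1, 13) ≈ -0.076923)
Function('X')(L) = Mul(Pow(L, 2), Add(L, Pow(L, 2))) (Function('X')(L) = Mul(Add(Pow(L, 2), L), Pow(L, 2)) = Mul(Add(L, Pow(L, 2)), Pow(L, 2)) = Mul(Pow(L, 2), Add(L, Pow(L, 2))))
Mul(t, Function('X')(35)) = Mul(Rational(-1, 13), Mul(Pow(35, 3), Add(1, 35))) = Mul(Rational(-1, 13), Mul(42875, 36)) = Mul(Rational(-1, 13), 1543500) = Rational(-1543500, 13)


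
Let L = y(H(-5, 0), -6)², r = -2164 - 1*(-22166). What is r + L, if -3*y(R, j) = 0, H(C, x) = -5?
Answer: 20002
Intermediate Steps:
r = 20002 (r = -2164 + 22166 = 20002)
y(R, j) = 0 (y(R, j) = -⅓*0 = 0)
L = 0 (L = 0² = 0)
r + L = 20002 + 0 = 20002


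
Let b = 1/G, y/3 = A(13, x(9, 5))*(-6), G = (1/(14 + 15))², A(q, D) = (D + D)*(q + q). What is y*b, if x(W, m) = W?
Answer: -7084584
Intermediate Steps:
A(q, D) = 4*D*q (A(q, D) = (2*D)*(2*q) = 4*D*q)
G = 1/841 (G = (1/29)² = 1/841 ≈ 0.0011891)
y = -8424 (y = 3*((4*9*13)*(-6)) = 3*(468*(-6)) = 3*(-2808) = -8424)
b = 841 (b = 1/(1/841) = 841)
y*b = -8424*841 = -7084584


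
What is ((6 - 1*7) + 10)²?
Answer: 81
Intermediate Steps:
((6 - 1*7) + 10)² = ((6 - 7) + 10)² = (-1 + 10)² = 9² = 81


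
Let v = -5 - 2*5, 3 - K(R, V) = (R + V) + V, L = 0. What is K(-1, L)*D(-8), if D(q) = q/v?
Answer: 32/15 ≈ 2.1333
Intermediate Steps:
K(R, V) = 3 - R - 2*V (K(R, V) = 3 - ((R + V) + V) = 3 - (R + 2*V) = 3 + (-R - 2*V) = 3 - R - 2*V)
v = -15 (v = -5 - 10 = -15)
D(q) = -q/15 (D(q) = q/(-15) = q*(-1/15) = -q/15)
K(-1, L)*D(-8) = (3 - 1*(-1) - 2*0)*(-1/15*(-8)) = (3 + 1 + 0)*(8/15) = 4*(8/15) = 32/15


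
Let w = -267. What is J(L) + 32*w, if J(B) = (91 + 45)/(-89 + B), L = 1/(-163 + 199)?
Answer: -27371328/3203 ≈ -8545.5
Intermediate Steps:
L = 1/36 ≈ 0.027778
J(B) = 136/(-89 + B)
J(L) + 32*w = 136/(-89 + 1/36) + 32*(-267) = 136/(-3203/36) - 8544 = 136*(-36/3203) - 8544 = -4896/3203 - 8544 = -27371328/3203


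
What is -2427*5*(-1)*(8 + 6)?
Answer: 169890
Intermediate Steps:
-2427*5*(-1)*(8 + 6) = -(-12135)*14 = -2427*(-70) = 169890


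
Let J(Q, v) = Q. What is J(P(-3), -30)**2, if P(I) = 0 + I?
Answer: 9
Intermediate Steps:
P(I) = I
J(P(-3), -30)**2 = (-3)**2 = 9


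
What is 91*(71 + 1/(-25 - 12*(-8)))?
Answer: 458822/71 ≈ 6462.3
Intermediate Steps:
91*(71 + 1/(-25 - 12*(-8))) = 91*(71 + 1/(-25 + 96)) = 91*(71 + 1/71) = 91*(5042/71) = 458822/71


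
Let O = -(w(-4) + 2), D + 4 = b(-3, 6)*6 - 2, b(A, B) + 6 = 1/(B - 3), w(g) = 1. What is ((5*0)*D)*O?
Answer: 0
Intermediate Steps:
b(A, B) = -6 + 1/(-3 + B) (b(A, B) = -6 + 1/(B - 3) = -6 + 1/(-3 + B))
D = -40 (D = -4 + (((19 - 6*6)/(-3 + 6))*6 - 2) = -4 + (((19 - 36)/3)*6 - 2) = -4 + (((1/3)*(-17))*6 - 2) = -4 + (-17/3*6 - 2) = -4 + (-34 - 2) = -4 - 36 = -40)
O = -3 (O = -(1 + 2) = -1*3 = -3)
((5*0)*D)*O = ((5*0)*(-40))*(-3) = (0*(-40))*(-3) = 0*(-3) = 0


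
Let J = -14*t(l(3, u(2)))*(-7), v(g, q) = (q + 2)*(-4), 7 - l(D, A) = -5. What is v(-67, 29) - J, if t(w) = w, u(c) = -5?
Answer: -1300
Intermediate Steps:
l(D, A) = 12 (l(D, A) = 7 - 1*(-5) = 7 + 5 = 12)
v(g, q) = -8 - 4*q (v(g, q) = (2 + q)*(-4) = -8 - 4*q)
J = 1176 (J = -14*12*(-7) = -168*(-7) = 1176)
v(-67, 29) - J = (-8 - 4*29) - 1*1176 = (-8 - 116) - 1176 = -124 - 1176 = -1300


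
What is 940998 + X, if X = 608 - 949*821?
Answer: 162477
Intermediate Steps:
X = -778521 (X = 608 - 779129 = -778521)
940998 + X = 940998 - 778521 = 162477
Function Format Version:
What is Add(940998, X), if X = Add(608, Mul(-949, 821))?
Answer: 162477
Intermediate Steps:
X = -778521 (X = Add(608, -779129) = -778521)
Add(940998, X) = Add(940998, -778521) = 162477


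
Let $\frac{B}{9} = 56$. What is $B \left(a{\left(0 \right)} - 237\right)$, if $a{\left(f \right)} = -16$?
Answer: $-127512$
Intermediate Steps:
$B = 504$ ($B = 9 \cdot 56 = 504$)
$B \left(a{\left(0 \right)} - 237\right) = 504 \left(-16 - 237\right) = 504 \left(-253\right) = -127512$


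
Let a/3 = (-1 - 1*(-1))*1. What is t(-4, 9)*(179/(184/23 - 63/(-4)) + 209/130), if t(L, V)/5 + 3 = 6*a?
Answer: -67761/494 ≈ -137.17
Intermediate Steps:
a = 0 (a = 3*((-1 - 1*(-1))*1) = 3*((-1 + 1)*1) = 3*(0*1) = 3*0 = 0)
t(L, V) = -15 (t(L, V) = -15 + 5*(6*0) = -15 + 5*0 = -15 + 0 = -15)
t(-4, 9)*(179/(184/23 - 63/(-4)) + 209/130) = -15*(179/(184/23 - 63/(-4)) + 209/130) = -15*(179/(184*(1/23) - 63*(-¼)) + 209*(1/130)) = -15*(179/(8 + 63/4) + 209/130) = -15*(179/(95/4) + 209/130) = -15*(179*(4/95) + 209/130) = -15*(716/95 + 209/130) = -15*22587/2470 = -67761/494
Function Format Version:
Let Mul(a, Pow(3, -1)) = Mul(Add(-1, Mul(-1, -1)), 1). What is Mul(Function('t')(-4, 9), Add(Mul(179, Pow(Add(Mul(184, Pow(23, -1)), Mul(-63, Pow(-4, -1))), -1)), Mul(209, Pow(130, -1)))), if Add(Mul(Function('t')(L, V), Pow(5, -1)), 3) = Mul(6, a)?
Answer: Rational(-67761, 494) ≈ -137.17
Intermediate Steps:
a = 0 (a = Mul(3, Mul(Add(-1, Mul(-1, -1)), 1)) = Mul(3, Mul(Add(-1, 1), 1)) = Mul(3, Mul(0, 1)) = Mul(3, 0) = 0)
Function('t')(L, V) = -15 (Function('t')(L, V) = Add(-15, Mul(5, Mul(6, 0))) = Add(-15, Mul(5, 0)) = Add(-15, 0) = -15)
Mul(Function('t')(-4, 9), Add(Mul(179, Pow(Add(Mul(184, Pow(23, -1)), Mul(-63, Pow(-4, -1))), -1)), Mul(209, Pow(130, -1)))) = Mul(-15, Add(Mul(179, Pow(Add(Mul(184, Pow(23, -1)), Mul(-63, Pow(-4, -1))), -1)), Mul(209, Pow(130, -1)))) = Mul(-15, Add(Mul(179, Pow(Add(Mul(184, Rational(1, 23)), Mul(-63, Rational(-1, 4))), -1)), Mul(209, Rational(1, 130)))) = Mul(-15, Add(Mul(179, Pow(Add(8, Rational(63, 4)), -1)), Rational(209, 130))) = Mul(-15, Add(Mul(179, Pow(Rational(95, 4), -1)), Rational(209, 130))) = Mul(-15, Add(Mul(179, Rational(4, 95)), Rational(209, 130))) = Mul(-15, Add(Rational(716, 95), Rational(209, 130))) = Mul(-15, Rational(22587, 2470)) = Rational(-67761, 494)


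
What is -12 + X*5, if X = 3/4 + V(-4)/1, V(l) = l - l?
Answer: -33/4 ≈ -8.2500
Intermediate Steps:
V(l) = 0
X = 3/4 (X = 3/4 + 0/1 = 3*(1/4) + 0*1 = 3/4 + 0 = 3/4 ≈ 0.75000)
-12 + X*5 = -12 + (3/4)*5 = -12 + 15/4 = -33/4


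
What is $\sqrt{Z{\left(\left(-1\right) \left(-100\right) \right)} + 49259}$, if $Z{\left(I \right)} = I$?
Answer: $\sqrt{49359} \approx 222.17$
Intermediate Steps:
$\sqrt{Z{\left(\left(-1\right) \left(-100\right) \right)} + 49259} = \sqrt{\left(-1\right) \left(-100\right) + 49259} = \sqrt{100 + 49259} = \sqrt{49359}$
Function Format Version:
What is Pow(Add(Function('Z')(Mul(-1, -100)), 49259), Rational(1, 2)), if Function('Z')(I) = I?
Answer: Pow(49359, Rational(1, 2)) ≈ 222.17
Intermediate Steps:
Pow(Add(Function('Z')(Mul(-1, -100)), 49259), Rational(1, 2)) = Pow(Add(Mul(-1, -100), 49259), Rational(1, 2)) = Pow(Add(100, 49259), Rational(1, 2)) = Pow(49359, Rational(1, 2))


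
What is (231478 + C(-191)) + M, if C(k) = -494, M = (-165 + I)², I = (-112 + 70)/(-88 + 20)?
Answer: 298254425/1156 ≈ 2.5801e+5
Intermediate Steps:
I = 21/34 (I = -42/(-68) = -42*(-1/68) = 21/34 ≈ 0.61765)
M = 31236921/1156 (M = (-165 + 21/34)² = (-5589/34)² = 31236921/1156 ≈ 27022.)
(231478 + C(-191)) + M = (231478 - 494) + 31236921/1156 = 230984 + 31236921/1156 = 298254425/1156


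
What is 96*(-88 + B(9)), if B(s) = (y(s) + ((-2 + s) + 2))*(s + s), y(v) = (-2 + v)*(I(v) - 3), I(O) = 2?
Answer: -4992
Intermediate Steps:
y(v) = 2 - v (y(v) = (-2 + v)*(2 - 3) = (-2 + v)*(-1) = 2 - v)
B(s) = 4*s (B(s) = ((2 - s) + ((-2 + s) + 2))*(s + s) = ((2 - s) + s)*(2*s) = 2*(2*s) = 4*s)
96*(-88 + B(9)) = 96*(-88 + 4*9) = 96*(-88 + 36) = 96*(-52) = -4992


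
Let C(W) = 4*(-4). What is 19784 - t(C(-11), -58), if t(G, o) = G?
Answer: 19800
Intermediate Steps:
C(W) = -16
19784 - t(C(-11), -58) = 19784 - 1*(-16) = 19784 + 16 = 19800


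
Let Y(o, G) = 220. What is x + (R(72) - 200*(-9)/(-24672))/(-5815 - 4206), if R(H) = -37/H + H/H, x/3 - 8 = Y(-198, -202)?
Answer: 11530285801/16857144 ≈ 684.00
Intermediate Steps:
x = 684 (x = 24 + 3*220 = 24 + 660 = 684)
R(H) = 1 - 37/H (R(H) = -37/H + 1 = 1 - 37/H)
x + (R(72) - 200*(-9)/(-24672))/(-5815 - 4206) = 684 + ((-37 + 72)/72 - 200*(-9)/(-24672))/(-5815 - 4206) = 684 + ((1/72)*35 + 1800*(-1/24672))/(-10021) = 684 + (35/72 - 75/1028)*(-1/10021) = 684 + (7645/18504)*(-1/10021) = 684 - 695/16857144 = 11530285801/16857144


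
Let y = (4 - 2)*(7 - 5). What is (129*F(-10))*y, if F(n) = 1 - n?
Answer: 5676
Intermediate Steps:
y = 4 (y = 2*2 = 4)
(129*F(-10))*y = (129*(1 - 1*(-10)))*4 = (129*(1 + 10))*4 = (129*11)*4 = 1419*4 = 5676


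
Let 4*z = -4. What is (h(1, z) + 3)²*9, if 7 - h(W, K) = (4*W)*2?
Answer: 36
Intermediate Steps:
z = -1 (z = (¼)*(-4) = -1)
h(W, K) = 7 - 8*W (h(W, K) = 7 - 4*W*2 = 7 - 8*W)
(h(1, z) + 3)²*9 = ((7 - 8*1) + 3)²*9 = ((7 - 8) + 3)²*9 = (-1 + 3)²*9 = 2²*9 = 4*9 = 36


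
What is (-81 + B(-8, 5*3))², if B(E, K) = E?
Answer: 7921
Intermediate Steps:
(-81 + B(-8, 5*3))² = (-81 - 8)² = (-89)² = 7921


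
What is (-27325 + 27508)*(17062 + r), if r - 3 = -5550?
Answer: 2107245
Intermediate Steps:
r = -5547 (r = 3 - 5550 = -5547)
(-27325 + 27508)*(17062 + r) = (-27325 + 27508)*(17062 - 5547) = 183*11515 = 2107245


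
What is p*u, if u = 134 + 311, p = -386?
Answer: -171770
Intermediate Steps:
u = 445
p*u = -386*445 = -171770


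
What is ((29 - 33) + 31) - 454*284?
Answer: -128909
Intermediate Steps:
((29 - 33) + 31) - 454*284 = (-4 + 31) - 128936 = 27 - 128936 = -128909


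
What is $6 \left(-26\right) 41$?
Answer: $-6396$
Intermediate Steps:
$6 \left(-26\right) 41 = \left(-156\right) 41 = -6396$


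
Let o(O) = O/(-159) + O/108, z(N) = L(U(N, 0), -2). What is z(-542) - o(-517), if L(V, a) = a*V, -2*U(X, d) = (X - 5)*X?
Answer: 1697025965/5724 ≈ 2.9648e+5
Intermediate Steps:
U(X, d) = -X*(-5 + X)/2 (U(X, d) = -(X - 5)*X/2 = -(-5 + X)*X/2 = -X*(-5 + X)/2)
L(V, a) = V*a
z(N) = -N*(5 - N) (z(N) = (N*(5 - N)/2)*(-2) = -N*(5 - N))
o(O) = 17*O/5724 (o(O) = O*(-1/159) + O*(1/108) = -O/159 + O/108 = 17*O/5724)
z(-542) - o(-517) = -542*(-5 - 542) - 17*(-517)/5724 = -542*(-547) - 1*(-8789/5724) = 296474 + 8789/5724 = 1697025965/5724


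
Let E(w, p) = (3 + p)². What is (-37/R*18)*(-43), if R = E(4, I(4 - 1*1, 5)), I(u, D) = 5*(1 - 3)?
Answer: 28638/49 ≈ 584.45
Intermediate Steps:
I(u, D) = -10 (I(u, D) = 5*(-2) = -10)
R = 49 (R = (3 - 10)² = (-7)² = 49)
(-37/R*18)*(-43) = (-37/49*18)*(-43) = (-37*1/49*18)*(-43) = -37/49*18*(-43) = -666/49*(-43) = 28638/49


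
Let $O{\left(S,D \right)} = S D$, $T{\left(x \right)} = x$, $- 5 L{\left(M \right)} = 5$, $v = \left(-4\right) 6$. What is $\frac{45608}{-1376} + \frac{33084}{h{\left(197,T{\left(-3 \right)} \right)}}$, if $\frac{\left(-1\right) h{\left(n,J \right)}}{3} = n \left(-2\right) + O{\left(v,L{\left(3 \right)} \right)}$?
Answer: $- \frac{106277}{31820} \approx -3.3399$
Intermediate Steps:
$v = -24$
$L{\left(M \right)} = -1$ ($L{\left(M \right)} = \left(- \frac{1}{5}\right) 5 = -1$)
$O{\left(S,D \right)} = D S$
$h{\left(n,J \right)} = -72 + 6 n$ ($h{\left(n,J \right)} = - 3 \left(n \left(-2\right) - -24\right) = - 3 \left(- 2 n + 24\right) = - 3 \left(24 - 2 n\right) = -72 + 6 n$)
$\frac{45608}{-1376} + \frac{33084}{h{\left(197,T{\left(-3 \right)} \right)}} = \frac{45608}{-1376} + \frac{33084}{-72 + 6 \cdot 197} = 45608 \left(- \frac{1}{1376}\right) + \frac{33084}{-72 + 1182} = - \frac{5701}{172} + \frac{33084}{1110} = - \frac{5701}{172} + 33084 \cdot \frac{1}{1110} = - \frac{5701}{172} + \frac{5514}{185} = - \frac{106277}{31820}$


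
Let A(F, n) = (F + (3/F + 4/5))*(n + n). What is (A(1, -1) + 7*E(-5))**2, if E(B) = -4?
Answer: 35344/25 ≈ 1413.8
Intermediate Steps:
A(F, n) = 2*n*(4/5 + F + 3/F) (A(F, n) = (F + (3/F + 4*(1/5)))*(2*n) = (F + (3/F + 4/5))*(2*n) = (F + (4/5 + 3/F))*(2*n) = (4/5 + F + 3/F)*(2*n) = 2*n*(4/5 + F + 3/F))
(A(1, -1) + 7*E(-5))**2 = ((2/5)*(-1)*(15 + 1*(4 + 5*1))/1 + 7*(-4))**2 = ((2/5)*(-1)*1*(15 + 1*(4 + 5)) - 28)**2 = ((2/5)*(-1)*1*(15 + 1*9) - 28)**2 = ((2/5)*(-1)*1*(15 + 9) - 28)**2 = ((2/5)*(-1)*1*24 - 28)**2 = (-48/5 - 28)**2 = (-188/5)**2 = 35344/25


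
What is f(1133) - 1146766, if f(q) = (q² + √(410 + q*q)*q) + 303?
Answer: 137226 + 1133*√1284099 ≈ 1.4211e+6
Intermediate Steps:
f(q) = 303 + q² + q*√(410 + q²) (f(q) = (q² + √(410 + q²)*q) + 303 = (q² + q*√(410 + q²)) + 303 = 303 + q² + q*√(410 + q²))
f(1133) - 1146766 = (303 + 1133² + 1133*√(410 + 1133²)) - 1146766 = (303 + 1283689 + 1133*√(410 + 1283689)) - 1146766 = (303 + 1283689 + 1133*√1284099) - 1146766 = (1283992 + 1133*√1284099) - 1146766 = 137226 + 1133*√1284099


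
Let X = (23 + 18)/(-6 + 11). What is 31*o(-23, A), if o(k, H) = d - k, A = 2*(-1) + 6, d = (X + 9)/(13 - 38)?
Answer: 86459/125 ≈ 691.67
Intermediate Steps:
X = 41/5 ≈ 8.2000
d = -86/125 (d = (41/5 + 9)/(13 - 38) = (86/5)/(-25) = (86/5)*(-1/25) = -86/125 ≈ -0.68800)
A = 4 (A = -2 + 6 = 4)
o(k, H) = -86/125 - k
31*o(-23, A) = 31*(-86/125 - 1*(-23)) = 31*(-86/125 + 23) = 31*(2789/125) = 86459/125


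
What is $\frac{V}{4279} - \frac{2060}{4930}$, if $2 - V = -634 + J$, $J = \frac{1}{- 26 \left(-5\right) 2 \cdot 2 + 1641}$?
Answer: $- \frac{111571689}{414430097} \approx -0.26922$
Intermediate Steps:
$J = \frac{1}{2161}$ ($J = \frac{1}{- 26 \left(\left(-10\right) 2\right) + 1641} = \frac{1}{\left(-26\right) \left(-20\right) + 1641} = \frac{1}{520 + 1641} = \frac{1}{2161} \approx 0.00046275$)
$V = \frac{1374395}{2161}$ ($V = 2 - \left(-634 + \frac{1}{2161}\right) = 2 - - \frac{1370073}{2161} = 2 + \frac{1370073}{2161} = \frac{1374395}{2161} \approx 636.0$)
$\frac{V}{4279} - \frac{2060}{4930} = \frac{1374395}{2161 \cdot 4279} - \frac{2060}{4930} = \frac{1374395}{2161} \cdot \frac{1}{4279} - \frac{206}{493} = \frac{124945}{840629} - \frac{206}{493} = - \frac{111571689}{414430097}$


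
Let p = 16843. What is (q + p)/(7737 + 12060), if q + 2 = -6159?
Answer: 10682/19797 ≈ 0.53958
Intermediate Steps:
q = -6161 (q = -2 - 6159 = -6161)
(q + p)/(7737 + 12060) = (-6161 + 16843)/(7737 + 12060) = 10682/19797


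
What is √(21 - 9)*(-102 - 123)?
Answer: -450*√3 ≈ -779.42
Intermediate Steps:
√(21 - 9)*(-102 - 123) = √12*(-225) = (2*√3)*(-225) = -450*√3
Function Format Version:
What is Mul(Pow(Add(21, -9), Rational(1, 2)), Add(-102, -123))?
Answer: Mul(-450, Pow(3, Rational(1, 2))) ≈ -779.42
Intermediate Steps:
Mul(Pow(Add(21, -9), Rational(1, 2)), Add(-102, -123)) = Mul(Pow(12, Rational(1, 2)), -225) = Mul(Mul(2, Pow(3, Rational(1, 2))), -225) = Mul(-450, Pow(3, Rational(1, 2)))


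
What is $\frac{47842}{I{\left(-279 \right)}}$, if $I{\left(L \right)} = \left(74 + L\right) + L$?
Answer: $- \frac{23921}{242} \approx -98.847$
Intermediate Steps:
$I{\left(L \right)} = 74 + 2 L$
$\frac{47842}{I{\left(-279 \right)}} = \frac{47842}{74 + 2 \left(-279\right)} = \frac{47842}{74 - 558} = \frac{47842}{-484} = 47842 \left(- \frac{1}{484}\right) = - \frac{23921}{242}$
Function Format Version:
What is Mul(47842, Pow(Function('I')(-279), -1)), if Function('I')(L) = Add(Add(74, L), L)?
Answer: Rational(-23921, 242) ≈ -98.847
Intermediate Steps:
Function('I')(L) = Add(74, Mul(2, L))
Mul(47842, Pow(Function('I')(-279), -1)) = Mul(47842, Pow(Add(74, Mul(2, -279)), -1)) = Mul(47842, Pow(Add(74, -558), -1)) = Mul(47842, Pow(-484, -1)) = Mul(47842, Rational(-1, 484)) = Rational(-23921, 242)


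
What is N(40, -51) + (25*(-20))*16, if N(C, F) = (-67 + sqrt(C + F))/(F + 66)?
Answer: -120067/15 + I*sqrt(11)/15 ≈ -8004.5 + 0.22111*I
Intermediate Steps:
N(C, F) = (-67 + sqrt(C + F))/(66 + F)
N(40, -51) + (25*(-20))*16 = (-67 + sqrt(40 - 51))/(66 - 51) + (25*(-20))*16 = (-67 + sqrt(-11))/15 - 500*16 = (-67 + I*sqrt(11))/15 - 8000 = (-67/15 + I*sqrt(11)/15) - 8000 = -120067/15 + I*sqrt(11)/15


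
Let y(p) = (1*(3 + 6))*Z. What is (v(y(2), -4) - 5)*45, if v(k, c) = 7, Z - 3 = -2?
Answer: 90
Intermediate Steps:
Z = 1 (Z = 3 - 2 = 1)
y(p) = 9 (y(p) = (1*(3 + 6))*1 = (1*9)*1 = 9*1 = 9)
(v(y(2), -4) - 5)*45 = (7 - 5)*45 = 2*45 = 90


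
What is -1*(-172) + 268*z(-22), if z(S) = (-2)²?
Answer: 1244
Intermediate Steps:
z(S) = 4
-1*(-172) + 268*z(-22) = -1*(-172) + 268*4 = 172 + 1072 = 1244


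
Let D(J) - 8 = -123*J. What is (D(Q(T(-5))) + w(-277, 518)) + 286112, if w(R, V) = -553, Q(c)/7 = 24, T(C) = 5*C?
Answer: 264903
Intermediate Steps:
Q(c) = 168 (Q(c) = 7*24 = 168)
D(J) = 8 - 123*J
(D(Q(T(-5))) + w(-277, 518)) + 286112 = ((8 - 123*168) - 553) + 286112 = ((8 - 20664) - 553) + 286112 = (-20656 - 553) + 286112 = -21209 + 286112 = 264903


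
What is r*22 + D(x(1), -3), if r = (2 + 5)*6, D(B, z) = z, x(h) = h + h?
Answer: 921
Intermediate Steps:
x(h) = 2*h
r = 42 (r = 7*6 = 42)
r*22 + D(x(1), -3) = 42*22 - 3 = 924 - 3 = 921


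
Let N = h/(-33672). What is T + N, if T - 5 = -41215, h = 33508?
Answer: -346914157/8418 ≈ -41211.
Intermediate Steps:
N = -8377/8418 (N = 33508/(-33672) = 33508*(-1/33672) = -8377/8418 ≈ -0.99513)
T = -41210 (T = 5 - 41215 = -41210)
T + N = -41210 - 8377/8418 = -346914157/8418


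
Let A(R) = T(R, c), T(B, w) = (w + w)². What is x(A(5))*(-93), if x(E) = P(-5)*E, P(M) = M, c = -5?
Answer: 46500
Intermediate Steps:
T(B, w) = 4*w² (T(B, w) = (2*w)² = 4*w²)
A(R) = 100 (A(R) = 4*(-5)² = 4*25 = 100)
x(E) = -5*E
x(A(5))*(-93) = -5*100*(-93) = -500*(-93) = 46500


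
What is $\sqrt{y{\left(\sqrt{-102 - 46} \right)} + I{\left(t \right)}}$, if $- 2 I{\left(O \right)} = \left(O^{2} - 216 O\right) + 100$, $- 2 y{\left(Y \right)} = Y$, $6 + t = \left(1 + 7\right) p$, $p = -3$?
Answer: $\sqrt{-3740 - i \sqrt{37}} \approx 0.0497 - 61.156 i$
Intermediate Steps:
$t = -30$ ($t = -6 + \left(1 + 7\right) \left(-3\right) = -6 + 8 \left(-3\right) = -6 - 24 = -30$)
$y{\left(Y \right)} = - \frac{Y}{2}$
$I{\left(O \right)} = -50 + 108 O - \frac{O^{2}}{2}$ ($I{\left(O \right)} = - \frac{\left(O^{2} - 216 O\right) + 100}{2} = - \frac{100 + O^{2} - 216 O}{2} = -50 + 108 O - \frac{O^{2}}{2}$)
$\sqrt{y{\left(\sqrt{-102 - 46} \right)} + I{\left(t \right)}} = \sqrt{- \frac{\sqrt{-102 - 46}}{2} - \left(3290 + 450\right)} = \sqrt{- \frac{\sqrt{-148}}{2} - 3740} = \sqrt{- \frac{2 i \sqrt{37}}{2} - 3740} = \sqrt{- i \sqrt{37} - 3740} = \sqrt{-3740 - i \sqrt{37}}$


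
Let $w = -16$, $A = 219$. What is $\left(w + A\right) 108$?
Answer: $21924$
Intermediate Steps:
$\left(w + A\right) 108 = \left(-16 + 219\right) 108 = 203 \cdot 108 = 21924$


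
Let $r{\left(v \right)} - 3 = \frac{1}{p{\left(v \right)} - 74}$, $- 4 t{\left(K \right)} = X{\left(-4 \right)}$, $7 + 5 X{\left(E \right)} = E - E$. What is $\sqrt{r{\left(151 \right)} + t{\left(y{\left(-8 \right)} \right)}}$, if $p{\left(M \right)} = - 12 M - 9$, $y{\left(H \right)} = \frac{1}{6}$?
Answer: $\frac{3 \sqrt{5345795}}{3790} \approx 1.8302$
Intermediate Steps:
$y{\left(H \right)} = \frac{1}{6}$
$p{\left(M \right)} = -9 - 12 M$
$X{\left(E \right)} = - \frac{7}{5}$ ($X{\left(E \right)} = - \frac{7}{5} + \frac{E - E}{5} = - \frac{7}{5} + \frac{1}{5} \cdot 0 = - \frac{7}{5} + 0 = - \frac{7}{5}$)
$t{\left(K \right)} = \frac{7}{20}$ ($t{\left(K \right)} = \left(- \frac{1}{4}\right) \left(- \frac{7}{5}\right) = \frac{7}{20}$)
$r{\left(v \right)} = 3 + \frac{1}{-83 - 12 v}$ ($r{\left(v \right)} = 3 + \frac{1}{\left(-9 - 12 v\right) - 74} = 3 + \frac{1}{-83 - 12 v}$)
$\sqrt{r{\left(151 \right)} + t{\left(y{\left(-8 \right)} \right)}} = \sqrt{\frac{4 \left(62 + 9 \cdot 151\right)}{83 + 12 \cdot 151} + \frac{7}{20}} = \sqrt{\frac{4 \left(62 + 1359\right)}{83 + 1812} + \frac{7}{20}} = \sqrt{4 \cdot \frac{1}{1895} \cdot 1421 + \frac{7}{20}} = \sqrt{\frac{5684}{1895} + \frac{7}{20}} = \sqrt{\frac{25389}{7580}} = \frac{3 \sqrt{5345795}}{3790}$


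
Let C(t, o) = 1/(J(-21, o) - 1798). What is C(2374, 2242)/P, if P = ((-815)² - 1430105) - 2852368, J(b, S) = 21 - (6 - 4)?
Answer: 1/6436863192 ≈ 1.5536e-10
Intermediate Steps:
J(b, S) = 19 (J(b, S) = 21 - 1*2 = 21 - 2 = 19)
P = -3618248 (P = (664225 - 1430105) - 2852368 = -765880 - 2852368 = -3618248)
C(t, o) = -1/1779 (C(t, o) = 1/(19 - 1798) = 1/(-1779) = -1/1779)
C(2374, 2242)/P = -1/1779/(-3618248) = -1/1779*(-1/3618248) = 1/6436863192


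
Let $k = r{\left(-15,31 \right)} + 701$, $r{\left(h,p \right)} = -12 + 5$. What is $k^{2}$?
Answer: $481636$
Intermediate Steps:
$r{\left(h,p \right)} = -7$
$k = 694$ ($k = -7 + 701 = 694$)
$k^{2} = 694^{2} = 481636$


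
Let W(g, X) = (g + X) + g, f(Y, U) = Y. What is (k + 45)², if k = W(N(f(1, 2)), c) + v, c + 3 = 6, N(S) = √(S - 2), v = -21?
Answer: 725 + 108*I ≈ 725.0 + 108.0*I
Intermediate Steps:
N(S) = √(-2 + S)
c = 3 (c = -3 + 6 = 3)
W(g, X) = X + 2*g (W(g, X) = (X + g) + g = X + 2*g)
k = -18 + 2*I (k = (3 + 2*√(-2 + 1)) - 21 = (3 + 2*√(-1)) - 21 = (3 + 2*I) - 21 = -18 + 2*I ≈ -18.0 + 2.0*I)
(k + 45)² = ((-18 + 2*I) + 45)² = (27 + 2*I)²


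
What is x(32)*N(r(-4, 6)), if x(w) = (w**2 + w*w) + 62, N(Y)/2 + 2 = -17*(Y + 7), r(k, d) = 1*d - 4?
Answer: -654100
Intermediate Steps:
r(k, d) = -4 + d (r(k, d) = d - 4 = -4 + d)
N(Y) = -242 - 34*Y (N(Y) = -4 + 2*(-17*(Y + 7)) = -4 + 2*(-17*(7 + Y)) = -4 + 2*(-119 - 17*Y) = -4 + (-238 - 34*Y) = -242 - 34*Y)
x(w) = 62 + 2*w**2 (x(w) = (w**2 + w**2) + 62 = 2*w**2 + 62 = 62 + 2*w**2)
x(32)*N(r(-4, 6)) = (62 + 2*32**2)*(-242 - 34*(-4 + 6)) = (62 + 2*1024)*(-242 - 34*2) = (62 + 2048)*(-242 - 68) = 2110*(-310) = -654100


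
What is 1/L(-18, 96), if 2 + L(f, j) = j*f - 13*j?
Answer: -1/2978 ≈ -0.00033580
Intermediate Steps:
L(f, j) = -2 - 13*j + f*j (L(f, j) = -2 + (j*f - 13*j) = -2 + (f*j - 13*j) = -2 + (-13*j + f*j) = -2 - 13*j + f*j)
1/L(-18, 96) = 1/(-2 - 13*96 - 18*96) = 1/(-2 - 1248 - 1728) = 1/(-2978) = -1/2978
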